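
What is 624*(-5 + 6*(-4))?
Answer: -18096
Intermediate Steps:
624*(-5 + 6*(-4)) = 624*(-5 - 24) = 624*(-29) = -18096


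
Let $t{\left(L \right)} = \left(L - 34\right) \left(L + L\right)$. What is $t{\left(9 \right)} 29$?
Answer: $-13050$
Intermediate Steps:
$t{\left(L \right)} = 2 L \left(-34 + L\right)$ ($t{\left(L \right)} = \left(-34 + L\right) 2 L = 2 L \left(-34 + L\right)$)
$t{\left(9 \right)} 29 = 2 \cdot 9 \left(-34 + 9\right) 29 = 2 \cdot 9 \left(-25\right) 29 = \left(-450\right) 29 = -13050$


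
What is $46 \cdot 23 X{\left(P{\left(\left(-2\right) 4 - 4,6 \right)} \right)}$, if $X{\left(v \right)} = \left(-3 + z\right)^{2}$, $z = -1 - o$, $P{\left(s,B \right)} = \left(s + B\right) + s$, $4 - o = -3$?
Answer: $128018$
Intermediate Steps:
$o = 7$ ($o = 4 - -3 = 4 + 3 = 7$)
$P{\left(s,B \right)} = B + 2 s$ ($P{\left(s,B \right)} = \left(B + s\right) + s = B + 2 s$)
$z = -8$ ($z = -1 - 7 = -8$)
$X{\left(v \right)} = 121$ ($X{\left(v \right)} = \left(-3 - 8\right)^{2} = \left(-11\right)^{2} = 121$)
$46 \cdot 23 X{\left(P{\left(\left(-2\right) 4 - 4,6 \right)} \right)} = 46 \cdot 23 \cdot 121 = 1058 \cdot 121 = 128018$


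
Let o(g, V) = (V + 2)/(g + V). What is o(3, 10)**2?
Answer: 144/169 ≈ 0.85207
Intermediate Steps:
o(g, V) = (2 + V)/(V + g)
o(3, 10)**2 = ((2 + 10)/(10 + 3))**2 = (12/13)**2 = 144/169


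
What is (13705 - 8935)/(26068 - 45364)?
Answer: -265/1072 ≈ -0.24720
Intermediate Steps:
(13705 - 8935)/(26068 - 45364) = 4770/(-19296) = 4770*(-1/19296) = -265/1072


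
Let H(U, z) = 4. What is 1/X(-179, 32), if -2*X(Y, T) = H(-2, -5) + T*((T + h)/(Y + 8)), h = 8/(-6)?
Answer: 513/446 ≈ 1.1502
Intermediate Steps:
h = -4/3 (h = 8*(-1/6) = -4/3 ≈ -1.3333)
X(Y, T) = -2 - T*(-4/3 + T)/(2*(8 + Y)) (X(Y, T) = -(4 + T*((T - 4/3)/(Y + 8)))/2 = -(4 + T*((-4/3 + T)/(8 + Y)))/2 = -(4 + T*(-4/3 + T)/(8 + Y))/2 = -2 - T*(-4/3 + T)/(2*(8 + Y)))
1/X(-179, 32) = 1/((-96 - 12*(-179) - 3*32**2 + 4*32)/(6*(8 - 179))) = 1/((1/6)*(-96 + 2148 - 3*1024 + 128)/(-171)) = 1/((1/6)*(-1/171)*(-96 + 2148 - 3072 + 128)) = 1/((1/6)*(-1/171)*(-892)) = 1/(446/513) = 513/446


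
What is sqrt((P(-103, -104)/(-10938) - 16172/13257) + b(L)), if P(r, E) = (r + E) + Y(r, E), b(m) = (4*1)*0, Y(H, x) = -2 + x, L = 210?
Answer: I*sqrt(309236541670470)/16111674 ≈ 1.0915*I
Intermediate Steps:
b(m) = 0 (b(m) = 4*0 = 0)
P(r, E) = -2 + r + 2*E (P(r, E) = (r + E) + (-2 + E) = (E + r) + (-2 + E) = -2 + r + 2*E)
sqrt((P(-103, -104)/(-10938) - 16172/13257) + b(L)) = sqrt(((-2 - 103 + 2*(-104))/(-10938) - 16172/13257) + 0) = sqrt(((-2 - 103 - 208)*(-1/10938) - 16172*1/13257) + 0) = sqrt((-313*(-1/10938) - 16172/13257) + 0) = sqrt((313/10938 - 16172/13257) + 0) = sqrt(-57579965/48335022 + 0) = sqrt(-57579965/48335022) = I*sqrt(309236541670470)/16111674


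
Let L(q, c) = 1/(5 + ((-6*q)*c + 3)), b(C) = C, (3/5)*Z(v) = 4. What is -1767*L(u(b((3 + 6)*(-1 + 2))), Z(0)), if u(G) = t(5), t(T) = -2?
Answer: -1767/88 ≈ -20.080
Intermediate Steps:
Z(v) = 20/3 (Z(v) = (5/3)*4 = 20/3)
u(G) = -2
L(q, c) = 1/(8 - 6*c*q) (L(q, c) = 1/(5 + (-6*c*q + 3)) = 1/(5 + (3 - 6*c*q)) = 1/(8 - 6*c*q))
-1767*L(u(b((3 + 6)*(-1 + 2))), Z(0)) = -(-1767)/(-8 + 6*(20/3)*(-2)) = -(-1767)/(-8 - 80) = -(-1767)/(-88) = -(-1767)*(-1)/88 = -1767*1/88 = -1767/88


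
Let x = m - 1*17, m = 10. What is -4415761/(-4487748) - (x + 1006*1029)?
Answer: -4645564218155/4487748 ≈ -1.0352e+6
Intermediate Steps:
x = -7 (x = 10 - 1*17 = 10 - 17 = -7)
-4415761/(-4487748) - (x + 1006*1029) = -4415761/(-4487748) - (-7 + 1006*1029) = -4415761*(-1/4487748) - (-7 + 1035174) = 4415761/4487748 - 1*1035167 = 4415761/4487748 - 1035167 = -4645564218155/4487748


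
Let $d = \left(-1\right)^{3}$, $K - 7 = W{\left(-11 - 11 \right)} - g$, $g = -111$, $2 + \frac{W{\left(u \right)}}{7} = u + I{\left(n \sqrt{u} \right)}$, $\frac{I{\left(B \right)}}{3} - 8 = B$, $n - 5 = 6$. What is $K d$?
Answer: $-118 - 231 i \sqrt{22} \approx -118.0 - 1083.5 i$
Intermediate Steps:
$n = 11$ ($n = 5 + 6 = 11$)
$I{\left(B \right)} = 24 + 3 B$
$W{\left(u \right)} = 154 + 7 u + 231 \sqrt{u}$ ($W{\left(u \right)} = -14 + 7 \left(u + \left(24 + 3 \cdot 11 \sqrt{u}\right)\right) = -14 + 7 \left(u + \left(24 + 33 \sqrt{u}\right)\right) = -14 + 7 \left(24 + u + 33 \sqrt{u}\right) = -14 + \left(168 + 7 u + 231 \sqrt{u}\right) = 154 + 7 u + 231 \sqrt{u}$)
$K = 118 + 231 i \sqrt{22}$ ($K = 7 - \left(-265 - 231 \sqrt{-11 - 11} - 7 \left(-11 - 11\right)\right) = 7 + \left(\left(154 + 7 \left(-22\right) + 231 \sqrt{-22}\right) + 111\right) = 7 + \left(\left(154 - 154 + 231 i \sqrt{22}\right) + 111\right) = 7 + \left(231 i \sqrt{22} + 111\right) = 7 + \left(111 + 231 i \sqrt{22}\right) = 118 + 231 i \sqrt{22} \approx 118.0 + 1083.5 i$)
$d = -1$
$K d = \left(118 + 231 i \sqrt{22}\right) \left(-1\right) = -118 - 231 i \sqrt{22}$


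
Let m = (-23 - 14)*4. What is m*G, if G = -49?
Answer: 7252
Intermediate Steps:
m = -148 (m = -37*4 = -148)
m*G = -148*(-49) = 7252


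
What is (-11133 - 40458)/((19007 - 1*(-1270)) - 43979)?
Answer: 51591/23702 ≈ 2.1767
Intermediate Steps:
(-11133 - 40458)/((19007 - 1*(-1270)) - 43979) = -51591/((19007 + 1270) - 43979) = -51591/(20277 - 43979) = -51591/(-23702) = -51591*(-1/23702) = 51591/23702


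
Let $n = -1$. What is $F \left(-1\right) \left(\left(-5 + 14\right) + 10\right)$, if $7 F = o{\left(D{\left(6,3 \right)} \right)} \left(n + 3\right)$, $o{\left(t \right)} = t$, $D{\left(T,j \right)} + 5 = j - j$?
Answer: $\frac{190}{7} \approx 27.143$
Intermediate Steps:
$D{\left(T,j \right)} = -5$ ($D{\left(T,j \right)} = -5 + \left(j - j\right) = -5 + 0 = -5$)
$F = - \frac{10}{7}$ ($F = \frac{\left(-5\right) \left(-1 + 3\right)}{7} = \frac{\left(-5\right) 2}{7} = \frac{1}{7} \left(-10\right) = - \frac{10}{7} \approx -1.4286$)
$F \left(-1\right) \left(\left(-5 + 14\right) + 10\right) = \left(- \frac{10}{7}\right) \left(-1\right) \left(\left(-5 + 14\right) + 10\right) = \frac{10 \left(9 + 10\right)}{7} = \frac{10}{7} \cdot 19 = \frac{190}{7}$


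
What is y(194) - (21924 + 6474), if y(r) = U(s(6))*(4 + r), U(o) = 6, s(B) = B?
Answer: -27210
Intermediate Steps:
y(r) = 24 + 6*r (y(r) = 6*(4 + r) = 24 + 6*r)
y(194) - (21924 + 6474) = (24 + 6*194) - (21924 + 6474) = (24 + 1164) - 1*28398 = 1188 - 28398 = -27210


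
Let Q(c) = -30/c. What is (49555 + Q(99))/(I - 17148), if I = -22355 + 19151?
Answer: -1635305/671616 ≈ -2.4349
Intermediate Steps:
I = -3204
(49555 + Q(99))/(I - 17148) = (49555 - 30/99)/(-3204 - 17148) = (49555 - 30*1/99)/(-20352) = (49555 - 10/33)*(-1/20352) = (1635305/33)*(-1/20352) = -1635305/671616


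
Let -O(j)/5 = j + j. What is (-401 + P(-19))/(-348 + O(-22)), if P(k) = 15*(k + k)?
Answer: 971/128 ≈ 7.5859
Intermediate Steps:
O(j) = -10*j (O(j) = -5*(j + j) = -10*j)
P(k) = 30*k (P(k) = 15*(2*k) = 30*k)
(-401 + P(-19))/(-348 + O(-22)) = (-401 + 30*(-19))/(-348 - 10*(-22)) = (-401 - 570)/(-348 + 220) = -971/(-128) = -971*(-1/128) = 971/128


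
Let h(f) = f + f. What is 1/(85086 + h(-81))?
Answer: 1/84924 ≈ 1.1775e-5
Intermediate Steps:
h(f) = 2*f
1/(85086 + h(-81)) = 1/(85086 + 2*(-81)) = 1/(85086 - 162) = 1/84924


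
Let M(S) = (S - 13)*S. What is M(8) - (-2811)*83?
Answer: 233273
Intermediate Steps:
M(S) = S*(-13 + S) (M(S) = (-13 + S)*S = S*(-13 + S))
M(8) - (-2811)*83 = 8*(-13 + 8) - (-2811)*83 = 8*(-5) - 1*(-233313) = -40 + 233313 = 233273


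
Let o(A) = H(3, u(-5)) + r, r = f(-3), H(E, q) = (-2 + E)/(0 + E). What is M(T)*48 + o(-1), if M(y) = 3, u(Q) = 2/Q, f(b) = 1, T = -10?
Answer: 436/3 ≈ 145.33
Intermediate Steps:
H(E, q) = (-2 + E)/E
r = 1
o(A) = 4/3 (o(A) = (-2 + 3)/3 + 1 = (1/3)*1 + 1 = 1/3 + 1 = 4/3)
M(T)*48 + o(-1) = 3*48 + 4/3 = 144 + 4/3 = 436/3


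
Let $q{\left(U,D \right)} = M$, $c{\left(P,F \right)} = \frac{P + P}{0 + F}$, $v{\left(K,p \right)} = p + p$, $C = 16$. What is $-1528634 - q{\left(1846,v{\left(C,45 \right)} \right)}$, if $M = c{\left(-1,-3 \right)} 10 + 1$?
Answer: $- \frac{4585925}{3} \approx -1.5286 \cdot 10^{6}$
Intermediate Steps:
$v{\left(K,p \right)} = 2 p$
$c{\left(P,F \right)} = \frac{2 P}{F}$
$M = \frac{23}{3}$ ($M = 2 \left(-1\right) \frac{1}{-3} \cdot 10 + 1 = 2 \left(-1\right) \left(- \frac{1}{3}\right) 10 + 1 = \frac{2}{3} \cdot 10 + 1 = \frac{20}{3} + 1 = \frac{23}{3} \approx 7.6667$)
$q{\left(U,D \right)} = \frac{23}{3}$
$-1528634 - q{\left(1846,v{\left(C,45 \right)} \right)} = -1528634 - \frac{23}{3} = - \frac{4585925}{3}$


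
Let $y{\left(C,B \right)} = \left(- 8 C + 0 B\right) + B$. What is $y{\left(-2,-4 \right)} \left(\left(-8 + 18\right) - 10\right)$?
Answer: $0$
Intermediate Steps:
$y{\left(C,B \right)} = B - 8 C$ ($y{\left(C,B \right)} = \left(- 8 C + 0\right) + B = - 8 C + B = B - 8 C$)
$y{\left(-2,-4 \right)} \left(\left(-8 + 18\right) - 10\right) = \left(-4 - -16\right) \left(\left(-8 + 18\right) - 10\right) = \left(-4 + 16\right) \left(10 - 10\right) = 12 \cdot 0 = 0$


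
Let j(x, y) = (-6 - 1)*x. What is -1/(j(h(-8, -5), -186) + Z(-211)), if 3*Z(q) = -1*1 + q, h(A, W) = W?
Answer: 3/107 ≈ 0.028037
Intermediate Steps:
j(x, y) = -7*x
Z(q) = -⅓ + q/3 (Z(q) = (-1*1 + q)/3 = (-1 + q)/3 = -⅓ + q/3)
-1/(j(h(-8, -5), -186) + Z(-211)) = -1/(-7*(-5) + (-⅓ + (⅓)*(-211))) = -1/(35 + (-⅓ - 211/3)) = -1/(35 - 212/3) = -1/(-107/3) = -1*(-3/107) = 3/107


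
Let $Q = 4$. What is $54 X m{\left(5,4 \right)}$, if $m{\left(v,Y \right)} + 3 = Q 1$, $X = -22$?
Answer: $-1188$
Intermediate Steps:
$m{\left(v,Y \right)} = 1$ ($m{\left(v,Y \right)} = -3 + 4 \cdot 1 = -3 + 4 = 1$)
$54 X m{\left(5,4 \right)} = 54 \left(-22\right) 1 = \left(-1188\right) 1 = -1188$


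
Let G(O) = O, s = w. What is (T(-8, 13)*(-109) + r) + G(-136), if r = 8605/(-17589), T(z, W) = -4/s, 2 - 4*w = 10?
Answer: -6235111/17589 ≈ -354.49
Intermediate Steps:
w = -2 (w = 1/2 - 1/4*10 = 1/2 - 5/2 = -2)
s = -2
T(z, W) = 2 (T(z, W) = -4/(-2) = -4*(-1/2) = 2)
r = -8605/17589 (r = 8605*(-1/17589) = -8605/17589 ≈ -0.48923)
(T(-8, 13)*(-109) + r) + G(-136) = (2*(-109) - 8605/17589) - 136 = (-218 - 8605/17589) - 136 = -3843007/17589 - 136 = -6235111/17589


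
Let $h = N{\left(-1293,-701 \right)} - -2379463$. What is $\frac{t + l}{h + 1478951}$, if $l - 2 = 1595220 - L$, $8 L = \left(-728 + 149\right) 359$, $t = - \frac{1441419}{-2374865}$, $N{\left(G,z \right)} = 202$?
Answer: $\frac{30801148505357}{73309536694720} \approx 0.42015$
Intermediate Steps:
$t = \frac{1441419}{2374865}$ ($t = \left(-1441419\right) \left(- \frac{1}{2374865}\right) = \frac{1441419}{2374865} \approx 0.60695$)
$L = - \frac{207861}{8}$ ($L = \frac{\left(-728 + 149\right) 359}{8} = \frac{\left(-579\right) 359}{8} = \frac{1}{8} \left(-207861\right) = - \frac{207861}{8} \approx -25983.0$)
$h = 2379665$ ($h = 202 - -2379463 = 202 + 2379463 = 2379665$)
$l = \frac{12969637}{8}$ ($l = 2 + \left(1595220 - - \frac{207861}{8}\right) = 2 + \left(1595220 + \frac{207861}{8}\right) = 2 + \frac{12969621}{8} = \frac{12969637}{8} \approx 1.6212 \cdot 10^{6}$)
$\frac{t + l}{h + 1478951} = \frac{\frac{1441419}{2374865} + \frac{12969637}{8}}{2379665 + 1478951} = \frac{30801148505357}{18998920 \cdot 3858616} = \frac{30801148505357}{18998920} \cdot \frac{1}{3858616} = \frac{30801148505357}{73309536694720}$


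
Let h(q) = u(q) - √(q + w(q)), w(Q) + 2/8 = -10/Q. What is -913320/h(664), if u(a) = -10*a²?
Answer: 33422368181760/161343104731771 - 91332*√4572470/161343104731771 ≈ 0.20715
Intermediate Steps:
w(Q) = -¼ - 10/Q
h(q) = -√(q + (-40 - q)/(4*q)) - 10*q² (h(q) = -10*q² - √(q + (-40 - q)/(4*q)) = -√(q + (-40 - q)/(4*q)) - 10*q²)
-913320/h(664) = -913320/(-10*664² - √(-1 - 40/664 + 4*664)/2) = -913320/(-10*440896 - √(-1 - 40*1/664 + 2656)/2) = -913320/(-4408960 - √(-1 - 5/83 + 2656)/2) = -913320/(-4408960 - √4572470/83)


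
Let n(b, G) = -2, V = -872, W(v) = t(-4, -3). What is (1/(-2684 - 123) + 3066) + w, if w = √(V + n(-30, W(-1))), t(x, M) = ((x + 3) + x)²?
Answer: 8606261/2807 + I*√874 ≈ 3066.0 + 29.563*I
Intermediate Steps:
t(x, M) = (3 + 2*x)² (t(x, M) = ((3 + x) + x)² = (3 + 2*x)²)
W(v) = 25 (W(v) = (3 + 2*(-4))² = (3 - 8)² = (-5)² = 25)
w = I*√874 (w = √(-872 - 2) = √(-874) = I*√874 ≈ 29.563*I)
(1/(-2684 - 123) + 3066) + w = (1/(-2684 - 123) + 3066) + I*√874 = (1/(-2807) + 3066) + I*√874 = (-1/2807 + 3066) + I*√874 = 8606261/2807 + I*√874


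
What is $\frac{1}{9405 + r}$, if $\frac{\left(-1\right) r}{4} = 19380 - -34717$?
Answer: $- \frac{1}{206983} \approx -4.8313 \cdot 10^{-6}$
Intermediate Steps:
$r = -216388$ ($r = - 4 \left(19380 - -34717\right) = - 4 \left(19380 + 34717\right) = \left(-4\right) 54097 = -216388$)
$\frac{1}{9405 + r} = \frac{1}{9405 - 216388} = \frac{1}{-206983} = - \frac{1}{206983}$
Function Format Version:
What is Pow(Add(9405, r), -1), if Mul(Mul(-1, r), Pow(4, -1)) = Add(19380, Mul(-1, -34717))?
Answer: Rational(-1, 206983) ≈ -4.8313e-6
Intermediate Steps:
r = -216388 (r = Mul(-4, Add(19380, Mul(-1, -34717))) = Mul(-4, Add(19380, 34717)) = Mul(-4, 54097) = -216388)
Pow(Add(9405, r), -1) = Pow(Add(9405, -216388), -1) = Pow(-206983, -1) = Rational(-1, 206983)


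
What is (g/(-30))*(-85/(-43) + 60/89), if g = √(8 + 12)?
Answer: -2029*√5/11481 ≈ -0.39517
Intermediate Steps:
g = 2*√5 (g = √20 = 2*√5 ≈ 4.4721)
(g/(-30))*(-85/(-43) + 60/89) = ((2*√5)/(-30))*(-85/(-43) + 60/89) = ((2*√5)*(-1/30))*(-85*(-1/43) + 60*(1/89)) = (-√5/15)*(85/43 + 60/89) = -√5/15*(10145/3827) = -2029*√5/11481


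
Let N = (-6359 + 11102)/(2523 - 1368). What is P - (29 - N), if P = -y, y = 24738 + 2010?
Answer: -10307564/385 ≈ -26773.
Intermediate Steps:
N = 1581/385 (N = 4743/1155 = 4743*(1/1155) = 1581/385 ≈ 4.1065)
y = 26748
P = -26748 (P = -1*26748 = -26748)
P - (29 - N) = -26748 - (29 - 1*1581/385) = -26748 - (29 - 1581/385) = -26748 - 1*9584/385 = -26748 - 9584/385 = -10307564/385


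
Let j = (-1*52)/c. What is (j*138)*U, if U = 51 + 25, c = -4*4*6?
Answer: 5681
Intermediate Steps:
c = -96 (c = -16*6 = -96)
U = 76
j = 13/24 (j = -1*52/(-96) = -52*(-1/96) = 13/24 ≈ 0.54167)
(j*138)*U = ((13/24)*138)*76 = (299/4)*76 = 5681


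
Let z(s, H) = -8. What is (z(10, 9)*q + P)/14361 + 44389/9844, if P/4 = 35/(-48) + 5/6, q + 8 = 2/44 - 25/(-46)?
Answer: 5263979878/1166299893 ≈ 4.5134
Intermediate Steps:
q = -1875/253 (q = -8 + (2/44 - 25/(-46)) = -8 + (2*(1/44) - 25*(-1/46)) = -8 + (1/22 + 25/46) = -8 + 149/253 = -1875/253 ≈ -7.4111)
P = 5/12 (P = 4*(35/(-48) + 5/6) = 4*(35*(-1/48) + 5*(⅙)) = 4*(-35/48 + ⅚) = 4*(5/48) = 5/12 ≈ 0.41667)
(z(10, 9)*q + P)/14361 + 44389/9844 = (-8*(-1875/253) + 5/12)/14361 + 44389/9844 = (15000/253 + 5/12)*(1/14361) + 44389*(1/9844) = (181265/3036)*(1/14361) + 44389/9844 = 181265/43599996 + 44389/9844 = 5263979878/1166299893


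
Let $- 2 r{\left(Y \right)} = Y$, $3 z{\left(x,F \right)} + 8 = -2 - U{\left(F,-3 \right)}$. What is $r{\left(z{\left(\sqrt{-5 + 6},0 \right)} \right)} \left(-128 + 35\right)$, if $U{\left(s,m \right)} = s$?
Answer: $-155$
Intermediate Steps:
$z{\left(x,F \right)} = - \frac{10}{3} - \frac{F}{3}$ ($z{\left(x,F \right)} = - \frac{8}{3} + \frac{-2 - F}{3} = - \frac{8}{3} - \left(\frac{2}{3} + \frac{F}{3}\right) = - \frac{10}{3} - \frac{F}{3}$)
$r{\left(Y \right)} = - \frac{Y}{2}$
$r{\left(z{\left(\sqrt{-5 + 6},0 \right)} \right)} \left(-128 + 35\right) = - \frac{- \frac{10}{3} - 0}{2} \left(-128 + 35\right) = - \frac{- \frac{10}{3} + 0}{2} \left(-93\right) = \left(- \frac{1}{2}\right) \left(- \frac{10}{3}\right) \left(-93\right) = \frac{5}{3} \left(-93\right) = -155$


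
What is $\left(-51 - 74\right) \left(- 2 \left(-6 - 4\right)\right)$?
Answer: $-2500$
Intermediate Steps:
$\left(-51 - 74\right) \left(- 2 \left(-6 - 4\right)\right) = - 125 \left(\left(-2\right) \left(-10\right)\right) = \left(-125\right) 20 = -2500$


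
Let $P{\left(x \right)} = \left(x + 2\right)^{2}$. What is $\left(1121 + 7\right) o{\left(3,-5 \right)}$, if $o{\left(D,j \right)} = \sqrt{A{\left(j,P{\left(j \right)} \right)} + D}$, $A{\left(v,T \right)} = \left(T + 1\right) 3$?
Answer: $1128 \sqrt{33} \approx 6479.9$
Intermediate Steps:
$P{\left(x \right)} = \left(2 + x\right)^{2}$
$A{\left(v,T \right)} = 3 + 3 T$ ($A{\left(v,T \right)} = \left(1 + T\right) 3 = 3 + 3 T$)
$o{\left(D,j \right)} = \sqrt{3 + D + 3 \left(2 + j\right)^{2}}$ ($o{\left(D,j \right)} = \sqrt{\left(3 + 3 \left(2 + j\right)^{2}\right) + D} = \sqrt{3 + D + 3 \left(2 + j\right)^{2}}$)
$\left(1121 + 7\right) o{\left(3,-5 \right)} = \left(1121 + 7\right) \sqrt{3 + 3 + 3 \left(2 - 5\right)^{2}} = 1128 \sqrt{3 + 3 + 3 \left(-3\right)^{2}} = 1128 \sqrt{3 + 3 + 3 \cdot 9} = 1128 \sqrt{3 + 3 + 27} = 1128 \sqrt{33}$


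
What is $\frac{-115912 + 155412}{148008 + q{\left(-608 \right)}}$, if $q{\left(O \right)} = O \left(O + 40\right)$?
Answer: $\frac{9875}{123338} \approx 0.080065$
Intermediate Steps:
$q{\left(O \right)} = O \left(40 + O\right)$
$\frac{-115912 + 155412}{148008 + q{\left(-608 \right)}} = \frac{-115912 + 155412}{148008 - 608 \left(40 - 608\right)} = \frac{39500}{148008 - -345344} = \frac{39500}{148008 + 345344} = \frac{39500}{493352} = 39500 \cdot \frac{1}{493352} = \frac{9875}{123338}$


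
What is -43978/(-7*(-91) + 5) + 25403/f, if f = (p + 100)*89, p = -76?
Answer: -12938047/228552 ≈ -56.609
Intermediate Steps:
f = 2136 (f = (-76 + 100)*89 = 24*89 = 2136)
-43978/(-7*(-91) + 5) + 25403/f = -43978/(-7*(-91) + 5) + 25403/2136 = -43978/(637 + 5) + 25403*(1/2136) = -43978/642 + 25403/2136 = -43978*1/642 + 25403/2136 = -21989/321 + 25403/2136 = -12938047/228552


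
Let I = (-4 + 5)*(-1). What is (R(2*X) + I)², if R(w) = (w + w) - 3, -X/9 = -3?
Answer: 10816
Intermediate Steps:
X = 27 (X = -9*(-3) = 27)
I = -1 (I = 1*(-1) = -1)
R(w) = -3 + 2*w (R(w) = 2*w - 3 = -3 + 2*w)
(R(2*X) + I)² = ((-3 + 2*(2*27)) - 1)² = ((-3 + 2*54) - 1)² = ((-3 + 108) - 1)² = (105 - 1)² = 104² = 10816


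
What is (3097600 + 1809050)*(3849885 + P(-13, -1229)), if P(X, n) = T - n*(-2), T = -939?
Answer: 18873370345200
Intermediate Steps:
P(X, n) = -939 + 2*n (P(X, n) = -939 - n*(-2) = -939 - (-2)*n = -939 + 2*n)
(3097600 + 1809050)*(3849885 + P(-13, -1229)) = (3097600 + 1809050)*(3849885 + (-939 + 2*(-1229))) = 4906650*(3849885 + (-939 - 2458)) = 4906650*(3849885 - 3397) = 4906650*3846488 = 18873370345200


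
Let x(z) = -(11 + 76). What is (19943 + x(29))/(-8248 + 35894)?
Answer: 9928/13823 ≈ 0.71822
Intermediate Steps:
x(z) = -87 (x(z) = -1*87 = -87)
(19943 + x(29))/(-8248 + 35894) = (19943 - 87)/(-8248 + 35894) = 19856/27646 = 19856*(1/27646) = 9928/13823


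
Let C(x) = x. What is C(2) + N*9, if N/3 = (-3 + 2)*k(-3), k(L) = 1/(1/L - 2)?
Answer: 95/7 ≈ 13.571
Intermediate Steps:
k(L) = 1/(-2 + 1/L)
N = 9/7 (N = 3*((-3 + 2)*(-1*(-3)/(-1 + 2*(-3)))) = 3*(-(-1)*(-3)/(-1 - 6)) = 3*(-(-1)*(-3)/(-7)) = 3*(-(-1)*(-3)*(-1)/7) = 3*(-1*(-3/7)) = 3*(3/7) = 9/7 ≈ 1.2857)
C(2) + N*9 = 2 + (9/7)*9 = 2 + 81/7 = 95/7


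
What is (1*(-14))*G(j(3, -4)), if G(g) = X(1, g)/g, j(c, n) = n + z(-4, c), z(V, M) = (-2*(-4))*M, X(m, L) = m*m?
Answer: -7/10 ≈ -0.70000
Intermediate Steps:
X(m, L) = m**2
z(V, M) = 8*M
j(c, n) = n + 8*c
G(g) = 1/g (G(g) = 1**2/g = 1/g)
(1*(-14))*G(j(3, -4)) = (1*(-14))/(-4 + 8*3) = -14/(-4 + 24) = -14/20 = -14*1/20 = -7/10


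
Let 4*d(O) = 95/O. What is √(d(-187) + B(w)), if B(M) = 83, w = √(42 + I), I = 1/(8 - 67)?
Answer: √11591943/374 ≈ 9.1035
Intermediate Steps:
I = -1/59 (I = 1/(-59) = -1/59 ≈ -0.016949)
w = √146143/59 (w = √(42 - 1/59) = √(2477/59) = √146143/59 ≈ 6.4794)
d(O) = 95/(4*O) (d(O) = (95/O)/4 = 95/(4*O))
√(d(-187) + B(w)) = √((95/4)/(-187) + 83) = √((95/4)*(-1/187) + 83) = √(-95/748 + 83) = √(61989/748) = √11591943/374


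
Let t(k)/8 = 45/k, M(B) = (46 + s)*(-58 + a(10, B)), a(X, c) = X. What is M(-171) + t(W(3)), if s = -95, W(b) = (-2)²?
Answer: 2442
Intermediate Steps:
W(b) = 4
M(B) = 2352 (M(B) = (46 - 95)*(-58 + 10) = -49*(-48) = 2352)
t(k) = 360/k (t(k) = 8*(45/k) = 360/k)
M(-171) + t(W(3)) = 2352 + 360/4 = 2352 + 360*(¼) = 2352 + 90 = 2442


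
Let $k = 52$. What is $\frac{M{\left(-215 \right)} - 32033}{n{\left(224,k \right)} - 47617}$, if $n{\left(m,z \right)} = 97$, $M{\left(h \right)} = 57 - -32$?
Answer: $\frac{121}{180} \approx 0.67222$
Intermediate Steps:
$M{\left(h \right)} = 89$ ($M{\left(h \right)} = 57 + 32 = 89$)
$\frac{M{\left(-215 \right)} - 32033}{n{\left(224,k \right)} - 47617} = \frac{89 - 32033}{97 - 47617} = - \frac{31944}{-47520} = \left(-31944\right) \left(- \frac{1}{47520}\right) = \frac{121}{180}$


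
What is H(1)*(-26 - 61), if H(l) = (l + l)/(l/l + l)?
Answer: -87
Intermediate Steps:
H(l) = 2*l/(1 + l) (H(l) = (2*l)/(1 + l) = 2*l/(1 + l))
H(1)*(-26 - 61) = (2*1/(1 + 1))*(-26 - 61) = (2*1/2)*(-87) = (2*1*(1/2))*(-87) = 1*(-87) = -87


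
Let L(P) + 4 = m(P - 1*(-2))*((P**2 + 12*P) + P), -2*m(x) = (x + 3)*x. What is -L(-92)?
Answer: 28454224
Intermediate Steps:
m(x) = -x*(3 + x)/2 (m(x) = -(x + 3)*x/2 = -(3 + x)*x/2 = -x*(3 + x)/2)
L(P) = -4 - (2 + P)*(5 + P)*(P**2 + 13*P)/2 (L(P) = -4 + (-(P - 1*(-2))*(3 + (P - 1*(-2)))/2)*((P**2 + 12*P) + P) = -4 + (-(P + 2)*(3 + (P + 2))/2)*(P**2 + 13*P) = -4 + (-(2 + P)*(3 + (2 + P))/2)*(P**2 + 13*P) = -4 + (-(2 + P)*(5 + P)/2)*(P**2 + 13*P) = -4 - (2 + P)*(5 + P)*(P**2 + 13*P)/2)
-L(-92) = -(-4 - 65*(-92) - 10*(-92)**3 - 101/2*(-92)**2 - 1/2*(-92)**4) = -(-4 + 5980 - 10*(-778688) - 101/2*8464 - 1/2*71639296) = -(-4 + 5980 + 7786880 - 427432 - 35819648) = -1*(-28454224) = 28454224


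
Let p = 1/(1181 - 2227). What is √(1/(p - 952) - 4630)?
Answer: 2*I*√1147781541817587/995793 ≈ 68.044*I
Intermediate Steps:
p = -1/1046 (p = 1/(-1046) = -1/1046 ≈ -0.00095602)
√(1/(p - 952) - 4630) = √(1/(-1/1046 - 952) - 4630) = √(1/(-995793/1046) - 4630) = √(-1046/995793 - 4630) = √(-4610522636/995793) = 2*I*√1147781541817587/995793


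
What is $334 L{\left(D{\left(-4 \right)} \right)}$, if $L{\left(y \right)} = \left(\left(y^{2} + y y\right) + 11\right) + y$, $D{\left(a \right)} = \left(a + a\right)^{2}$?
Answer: $2761178$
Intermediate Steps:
$D{\left(a \right)} = 4 a^{2}$ ($D{\left(a \right)} = \left(2 a\right)^{2} = 4 a^{2}$)
$L{\left(y \right)} = 11 + y + 2 y^{2}$ ($L{\left(y \right)} = \left(\left(y^{2} + y^{2}\right) + 11\right) + y = \left(2 y^{2} + 11\right) + y = \left(11 + 2 y^{2}\right) + y = 11 + y + 2 y^{2}$)
$334 L{\left(D{\left(-4 \right)} \right)} = 334 \left(11 + 4 \left(-4\right)^{2} + 2 \left(4 \left(-4\right)^{2}\right)^{2}\right) = 334 \left(11 + 4 \cdot 16 + 2 \left(4 \cdot 16\right)^{2}\right) = 334 \left(11 + 64 + 2 \cdot 64^{2}\right) = 334 \left(11 + 64 + 2 \cdot 4096\right) = 334 \left(11 + 64 + 8192\right) = 334 \cdot 8267 = 2761178$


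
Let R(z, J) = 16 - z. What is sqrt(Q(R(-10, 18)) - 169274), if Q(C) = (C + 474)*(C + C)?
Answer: I*sqrt(143274) ≈ 378.52*I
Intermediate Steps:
Q(C) = 2*C*(474 + C) (Q(C) = (474 + C)*(2*C) = 2*C*(474 + C))
sqrt(Q(R(-10, 18)) - 169274) = sqrt(2*(16 - 1*(-10))*(474 + (16 - 1*(-10))) - 169274) = sqrt(2*(16 + 10)*(474 + (16 + 10)) - 169274) = sqrt(2*26*(474 + 26) - 169274) = sqrt(2*26*500 - 169274) = sqrt(26000 - 169274) = sqrt(-143274) = I*sqrt(143274)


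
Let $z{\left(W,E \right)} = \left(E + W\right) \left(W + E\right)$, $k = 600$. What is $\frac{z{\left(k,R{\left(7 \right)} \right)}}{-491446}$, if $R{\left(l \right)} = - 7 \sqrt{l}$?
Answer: $- \frac{360343}{491446} + \frac{4200 \sqrt{7}}{245723} \approx -0.68801$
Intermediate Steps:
$z{\left(W,E \right)} = \left(E + W\right)^{2}$ ($z{\left(W,E \right)} = \left(E + W\right) \left(E + W\right) = \left(E + W\right)^{2}$)
$\frac{z{\left(k,R{\left(7 \right)} \right)}}{-491446} = \frac{\left(- 7 \sqrt{7} + 600\right)^{2}}{-491446} = \left(600 - 7 \sqrt{7}\right)^{2} \left(- \frac{1}{491446}\right) = - \frac{\left(600 - 7 \sqrt{7}\right)^{2}}{491446}$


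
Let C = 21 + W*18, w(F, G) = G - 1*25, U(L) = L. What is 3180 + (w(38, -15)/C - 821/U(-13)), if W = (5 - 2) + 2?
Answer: 4679351/1443 ≈ 3242.8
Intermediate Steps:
w(F, G) = -25 + G (w(F, G) = G - 25 = -25 + G)
W = 5 (W = 3 + 2 = 5)
C = 111 (C = 21 + 5*18 = 21 + 90 = 111)
3180 + (w(38, -15)/C - 821/U(-13)) = 3180 + ((-25 - 15)/111 - 821/(-13)) = 3180 + (-40*1/111 - 821*(-1/13)) = 3180 + (-40/111 + 821/13) = 3180 + 90611/1443 = 4679351/1443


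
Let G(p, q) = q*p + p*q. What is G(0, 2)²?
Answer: 0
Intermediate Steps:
G(p, q) = 2*p*q (G(p, q) = p*q + p*q = 2*p*q)
G(0, 2)² = (2*0*2)² = 0² = 0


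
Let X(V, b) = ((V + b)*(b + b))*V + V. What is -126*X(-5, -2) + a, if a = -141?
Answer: 18129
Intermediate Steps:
X(V, b) = V + 2*V*b*(V + b) (X(V, b) = ((V + b)*(2*b))*V + V = (2*b*(V + b))*V + V = 2*V*b*(V + b) + V = V + 2*V*b*(V + b))
-126*X(-5, -2) + a = -(-630)*(1 + 2*(-2)**2 + 2*(-5)*(-2)) - 141 = -(-630)*(1 + 2*4 + 20) - 141 = -(-630)*(1 + 8 + 20) - 141 = -(-630)*29 - 141 = -126*(-145) - 141 = 18270 - 141 = 18129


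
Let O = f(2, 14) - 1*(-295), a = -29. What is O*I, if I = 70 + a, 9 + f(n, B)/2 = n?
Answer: 11521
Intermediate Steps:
f(n, B) = -18 + 2*n
O = 281 (O = (-18 + 2*2) - 1*(-295) = (-18 + 4) + 295 = -14 + 295 = 281)
I = 41 (I = 70 - 29 = 41)
O*I = 281*41 = 11521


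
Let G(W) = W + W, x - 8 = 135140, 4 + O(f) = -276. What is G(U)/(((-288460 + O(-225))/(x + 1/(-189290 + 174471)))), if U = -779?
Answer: 1560148646369/2139419030 ≈ 729.24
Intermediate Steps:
O(f) = -280 (O(f) = -4 - 276 = -280)
x = 135148 (x = 8 + 135140 = 135148)
G(W) = 2*W
G(U)/(((-288460 + O(-225))/(x + 1/(-189290 + 174471)))) = (2*(-779))/(((-288460 - 280)/(135148 + 1/(-189290 + 174471)))) = -1558/((-288740/(135148 + 1/(-14819)))) = -1558/((-288740/(135148 - 1/14819))) = -1558/((-288740/2002758211/14819)) = -1558/((-288740*14819/2002758211)) = -1558/(-4278838060/2002758211) = -1558*(-2002758211/4278838060) = 1560148646369/2139419030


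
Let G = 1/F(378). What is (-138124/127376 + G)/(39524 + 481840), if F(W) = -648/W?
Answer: -19915/6225868206 ≈ -3.1988e-6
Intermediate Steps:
G = -7/12 (G = 1/(-648/378) = 1/(-648*1/378) = 1/(-12/7) = -7/12 ≈ -0.58333)
(-138124/127376 + G)/(39524 + 481840) = (-138124/127376 - 7/12)/(39524 + 481840) = (-138124*1/127376 - 7/12)/521364 = (-34531/31844 - 7/12)*(1/521364) = -39830/23883*1/521364 = -19915/6225868206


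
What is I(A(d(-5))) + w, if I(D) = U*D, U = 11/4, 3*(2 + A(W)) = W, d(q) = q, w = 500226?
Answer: 6002591/12 ≈ 5.0022e+5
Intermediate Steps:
A(W) = -2 + W/3
U = 11/4 (U = 11*(1/4) = 11/4 ≈ 2.7500)
I(D) = 11*D/4
I(A(d(-5))) + w = 11*(-2 + (1/3)*(-5))/4 + 500226 = 11*(-2 - 5/3)/4 + 500226 = (11/4)*(-11/3) + 500226 = -121/12 + 500226 = 6002591/12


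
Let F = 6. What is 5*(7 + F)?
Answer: 65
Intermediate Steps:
5*(7 + F) = 5*(7 + 6) = 5*13 = 65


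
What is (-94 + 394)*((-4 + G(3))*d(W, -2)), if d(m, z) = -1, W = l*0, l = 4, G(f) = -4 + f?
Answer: 1500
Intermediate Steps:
W = 0 (W = 4*0 = 0)
(-94 + 394)*((-4 + G(3))*d(W, -2)) = (-94 + 394)*((-4 + (-4 + 3))*(-1)) = 300*((-4 - 1)*(-1)) = 300*(-5*(-1)) = 300*5 = 1500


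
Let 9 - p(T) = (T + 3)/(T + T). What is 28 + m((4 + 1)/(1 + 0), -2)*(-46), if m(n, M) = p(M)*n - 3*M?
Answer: -4751/2 ≈ -2375.5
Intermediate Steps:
p(T) = 9 - (3 + T)/(2*T) (p(T) = 9 - (T + 3)/(T + T) = 9 - (3 + T)/(2*T))
m(n, M) = -3*M + n*(-3 + 17*M)/(2*M) (m(n, M) = ((-3 + 17*M)/(2*M))*n - 3*M = n*(-3 + 17*M)/(2*M) - 3*M = -3*M + n*(-3 + 17*M)/(2*M))
28 + m((4 + 1)/(1 + 0), -2)*(-46) = 28 + ((1/2)*(-6*(-2)**2 + ((4 + 1)/(1 + 0))*(-3 + 17*(-2)))/(-2))*(-46) = 28 + ((1/2)*(-1/2)*(-6*4 + (5/1)*(-3 - 34)))*(-46) = 28 + ((1/2)*(-1/2)*(-24 + (5*1)*(-37)))*(-46) = 28 + ((1/2)*(-1/2)*(-24 + 5*(-37)))*(-46) = 28 + ((1/2)*(-1/2)*(-24 - 185))*(-46) = 28 + ((1/2)*(-1/2)*(-209))*(-46) = 28 + (209/4)*(-46) = 28 - 4807/2 = -4751/2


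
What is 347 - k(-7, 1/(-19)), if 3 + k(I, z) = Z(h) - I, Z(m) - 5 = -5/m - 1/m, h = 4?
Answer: 679/2 ≈ 339.50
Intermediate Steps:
Z(m) = 5 - 6/m (Z(m) = 5 + (-5/m - 1/m) = 5 - 6/m)
k(I, z) = 1/2 - I (k(I, z) = -3 + ((5 - 6/4) - I) = -3 + ((5 - 6*1/4) - I) = -3 + ((5 - 3/2) - I) = -3 + (7/2 - I) = 1/2 - I)
347 - k(-7, 1/(-19)) = 347 - (1/2 - 1*(-7)) = 347 - (1/2 + 7) = 347 - 1*15/2 = 347 - 15/2 = 679/2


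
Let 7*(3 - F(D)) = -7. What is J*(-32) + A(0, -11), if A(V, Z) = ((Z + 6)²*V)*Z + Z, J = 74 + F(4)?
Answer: -2507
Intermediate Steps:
F(D) = 4 (F(D) = 3 - ⅐*(-7) = 3 + 1 = 4)
J = 78 (J = 74 + 4 = 78)
A(V, Z) = Z + V*Z*(6 + Z)² (A(V, Z) = ((6 + Z)²*V)*Z + Z = (V*(6 + Z)²)*Z + Z = V*Z*(6 + Z)² + Z = Z + V*Z*(6 + Z)²)
J*(-32) + A(0, -11) = 78*(-32) - 11*(1 + 0*(6 - 11)²) = -2496 - 11*(1 + 0*(-5)²) = -2496 - 11*(1 + 0*25) = -2496 - 11*(1 + 0) = -2496 - 11*1 = -2496 - 11 = -2507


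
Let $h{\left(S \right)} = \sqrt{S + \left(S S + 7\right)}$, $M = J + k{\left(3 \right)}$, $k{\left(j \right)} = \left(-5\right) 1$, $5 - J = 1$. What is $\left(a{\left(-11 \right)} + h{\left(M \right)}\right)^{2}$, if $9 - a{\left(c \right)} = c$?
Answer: $\left(20 + \sqrt{7}\right)^{2} \approx 512.83$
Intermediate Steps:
$J = 4$ ($J = 5 - 1 = 4$)
$a{\left(c \right)} = 9 - c$
$k{\left(j \right)} = -5$
$M = -1$ ($M = 4 - 5 = -1$)
$h{\left(S \right)} = \sqrt{7 + S + S^{2}}$ ($h{\left(S \right)} = \sqrt{S + \left(S^{2} + 7\right)} = \sqrt{S + \left(7 + S^{2}\right)} = \sqrt{7 + S + S^{2}}$)
$\left(a{\left(-11 \right)} + h{\left(M \right)}\right)^{2} = \left(\left(9 - -11\right) + \sqrt{7 - 1 + \left(-1\right)^{2}}\right)^{2} = \left(\left(9 + 11\right) + \sqrt{7 - 1 + 1}\right)^{2} = \left(20 + \sqrt{7}\right)^{2}$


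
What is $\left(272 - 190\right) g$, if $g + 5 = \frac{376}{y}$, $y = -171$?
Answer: $- \frac{100942}{171} \approx -590.3$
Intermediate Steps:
$g = - \frac{1231}{171}$ ($g = -5 + \frac{376}{-171} = -5 + 376 \left(- \frac{1}{171}\right) = -5 - \frac{376}{171} = - \frac{1231}{171} \approx -7.1988$)
$\left(272 - 190\right) g = \left(272 - 190\right) \left(- \frac{1231}{171}\right) = 82 \left(- \frac{1231}{171}\right) = - \frac{100942}{171}$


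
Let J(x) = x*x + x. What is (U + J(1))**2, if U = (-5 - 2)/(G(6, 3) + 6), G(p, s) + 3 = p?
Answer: 121/81 ≈ 1.4938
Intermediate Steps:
G(p, s) = -3 + p
J(x) = x + x**2 (J(x) = x**2 + x = x + x**2)
U = -7/9 (U = (-5 - 2)/((-3 + 6) + 6) = -7/(3 + 6) = -7/9 ≈ -0.77778)
(U + J(1))**2 = (-7/9 + 1*(1 + 1))**2 = (-7/9 + 1*2)**2 = (-7/9 + 2)**2 = (11/9)**2 = 121/81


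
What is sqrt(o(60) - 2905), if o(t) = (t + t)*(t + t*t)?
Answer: sqrt(436295) ≈ 660.53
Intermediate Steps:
o(t) = 2*t*(t + t**2) (o(t) = (2*t)*(t + t**2) = 2*t*(t + t**2))
sqrt(o(60) - 2905) = sqrt(2*60**2*(1 + 60) - 2905) = sqrt(2*3600*61 - 2905) = sqrt(439200 - 2905) = sqrt(436295)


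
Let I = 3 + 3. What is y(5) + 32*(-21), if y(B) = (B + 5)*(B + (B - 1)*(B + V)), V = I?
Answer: -182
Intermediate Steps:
I = 6
V = 6
y(B) = (5 + B)*(B + (-1 + B)*(6 + B)) (y(B) = (B + 5)*(B + (B - 1)*(B + 6)) = (5 + B)*(B + (-1 + B)*(6 + B)))
y(5) + 32*(-21) = (-30 + 5³ + 11*5² + 24*5) + 32*(-21) = (-30 + 125 + 11*25 + 120) - 672 = (-30 + 125 + 275 + 120) - 672 = 490 - 672 = -182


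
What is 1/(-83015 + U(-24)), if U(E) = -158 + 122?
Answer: -1/83051 ≈ -1.2041e-5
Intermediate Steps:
U(E) = -36
1/(-83015 + U(-24)) = 1/(-83015 - 36) = 1/(-83051) = -1/83051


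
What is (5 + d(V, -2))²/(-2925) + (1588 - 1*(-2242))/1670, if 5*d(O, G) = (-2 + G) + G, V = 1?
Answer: 27946588/12211875 ≈ 2.2885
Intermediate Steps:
d(O, G) = -⅖ + 2*G/5 (d(O, G) = ((-2 + G) + G)/5 = (-2 + 2*G)/5 = -⅖ + 2*G/5)
(5 + d(V, -2))²/(-2925) + (1588 - 1*(-2242))/1670 = (5 + (-⅖ + (⅖)*(-2)))²/(-2925) + (1588 - 1*(-2242))/1670 = (5 + (-⅖ - ⅘))²*(-1/2925) + (1588 + 2242)*(1/1670) = (5 - 6/5)²*(-1/2925) + 3830*(1/1670) = (19/5)²*(-1/2925) + 383/167 = (361/25)*(-1/2925) + 383/167 = -361/73125 + 383/167 = 27946588/12211875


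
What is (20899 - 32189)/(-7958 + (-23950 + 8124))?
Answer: 5645/11892 ≈ 0.47469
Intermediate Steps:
(20899 - 32189)/(-7958 + (-23950 + 8124)) = -11290/(-7958 - 15826) = -11290/(-23784) = -11290*(-1/23784) = 5645/11892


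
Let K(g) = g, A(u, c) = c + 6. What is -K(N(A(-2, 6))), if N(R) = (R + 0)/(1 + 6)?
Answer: -12/7 ≈ -1.7143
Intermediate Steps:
A(u, c) = 6 + c
N(R) = R/7
-K(N(A(-2, 6))) = -(6 + 6)/7 = -12/7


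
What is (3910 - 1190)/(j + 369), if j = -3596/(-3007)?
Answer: 263840/35909 ≈ 7.3475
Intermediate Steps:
j = 116/97 (j = -3596*(-1/3007) = 116/97 ≈ 1.1959)
(3910 - 1190)/(j + 369) = (3910 - 1190)/(116/97 + 369) = 2720/(35909/97) = 2720*(97/35909) = 263840/35909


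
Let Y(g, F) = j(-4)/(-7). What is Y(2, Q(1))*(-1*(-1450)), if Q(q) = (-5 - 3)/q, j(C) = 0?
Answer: 0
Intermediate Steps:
Q(q) = -8/q
Y(g, F) = 0 (Y(g, F) = 0/(-7) = 0*(-1/7) = 0)
Y(2, Q(1))*(-1*(-1450)) = 0*(-1*(-1450)) = 0*1450 = 0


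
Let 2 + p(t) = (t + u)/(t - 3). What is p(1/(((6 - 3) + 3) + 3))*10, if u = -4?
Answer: -85/13 ≈ -6.5385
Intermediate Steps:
p(t) = -2 + (-4 + t)/(-3 + t) (p(t) = -2 + (t - 4)/(t - 3) = -2 + (-4 + t)/(-3 + t))
p(1/(((6 - 3) + 3) + 3))*10 = ((2 - 1/(((6 - 3) + 3) + 3))/(-3 + 1/(((6 - 3) + 3) + 3)))*10 = ((2 - 1/((3 + 3) + 3))/(-3 + 1/((3 + 3) + 3)))*10 = ((2 - 1/(6 + 3))/(-3 + 1/(6 + 3)))*10 = ((2 - 1/9)/(-3 + 1/9))*10 = ((2 - 1*1/9)/(-3 + 1/9))*10 = ((2 - 1/9)/(-26/9))*10 = -9/26*17/9*10 = -17/26*10 = -85/13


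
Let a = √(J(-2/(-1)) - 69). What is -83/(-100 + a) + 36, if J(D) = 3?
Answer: 185338/5033 + 83*I*√66/10066 ≈ 36.825 + 0.066987*I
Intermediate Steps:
a = I*√66 (a = √(3 - 69) = √(-66) = I*√66 ≈ 8.124*I)
-83/(-100 + a) + 36 = -83/(-100 + I*√66) + 36 = 36 - 83/(-100 + I*√66)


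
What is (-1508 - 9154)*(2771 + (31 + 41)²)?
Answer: -84816210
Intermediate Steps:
(-1508 - 9154)*(2771 + (31 + 41)²) = -10662*(2771 + 72²) = -10662*(2771 + 5184) = -10662*7955 = -84816210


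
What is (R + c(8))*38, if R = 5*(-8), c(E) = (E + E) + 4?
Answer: -760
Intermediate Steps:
c(E) = 4 + 2*E (c(E) = 2*E + 4 = 4 + 2*E)
R = -40
(R + c(8))*38 = (-40 + (4 + 2*8))*38 = (-40 + (4 + 16))*38 = (-40 + 20)*38 = -20*38 = -760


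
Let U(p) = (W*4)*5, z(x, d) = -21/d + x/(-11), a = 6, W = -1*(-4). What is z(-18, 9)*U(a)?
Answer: -1840/33 ≈ -55.758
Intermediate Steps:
W = 4
z(x, d) = -21/d - x/11 (z(x, d) = -21/d + x*(-1/11) = -21/d - x/11)
U(p) = 80 (U(p) = (4*4)*5 = 16*5 = 80)
z(-18, 9)*U(a) = (-21/9 - 1/11*(-18))*80 = (-21*1/9 + 18/11)*80 = (-7/3 + 18/11)*80 = -23/33*80 = -1840/33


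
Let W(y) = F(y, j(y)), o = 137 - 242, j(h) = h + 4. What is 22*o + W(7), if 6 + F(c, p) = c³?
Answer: -1973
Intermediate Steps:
j(h) = 4 + h
F(c, p) = -6 + c³
o = -105
W(y) = -6 + y³
22*o + W(7) = 22*(-105) + (-6 + 7³) = -2310 + (-6 + 343) = -2310 + 337 = -1973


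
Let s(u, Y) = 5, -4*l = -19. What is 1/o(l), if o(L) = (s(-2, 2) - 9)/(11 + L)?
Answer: -63/16 ≈ -3.9375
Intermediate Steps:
l = 19/4 (l = -1/4*(-19) = 19/4 ≈ 4.7500)
o(L) = -4/(11 + L) (o(L) = (5 - 9)/(11 + L) = -4/(11 + L))
1/o(l) = 1/(-4/(11 + 19/4)) = 1/(-4/63/4) = 1/(-4*4/63) = 1/(-16/63) = -63/16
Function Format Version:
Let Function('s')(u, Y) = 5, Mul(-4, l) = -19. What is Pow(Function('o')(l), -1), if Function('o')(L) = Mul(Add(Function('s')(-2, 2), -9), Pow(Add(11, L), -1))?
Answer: Rational(-63, 16) ≈ -3.9375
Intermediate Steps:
l = Rational(19, 4) (l = Mul(Rational(-1, 4), -19) = Rational(19, 4) ≈ 4.7500)
Function('o')(L) = Mul(-4, Pow(Add(11, L), -1)) (Function('o')(L) = Mul(Add(5, -9), Pow(Add(11, L), -1)) = Mul(-4, Pow(Add(11, L), -1)))
Pow(Function('o')(l), -1) = Pow(Mul(-4, Pow(Add(11, Rational(19, 4)), -1)), -1) = Pow(Mul(-4, Pow(Rational(63, 4), -1)), -1) = Pow(Mul(-4, Rational(4, 63)), -1) = Pow(Rational(-16, 63), -1) = Rational(-63, 16)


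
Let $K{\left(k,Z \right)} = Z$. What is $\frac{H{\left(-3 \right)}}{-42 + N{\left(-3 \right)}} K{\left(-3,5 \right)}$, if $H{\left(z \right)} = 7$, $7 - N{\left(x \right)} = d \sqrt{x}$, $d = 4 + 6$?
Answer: $- \frac{49}{61} + \frac{14 i \sqrt{3}}{61} \approx -0.80328 + 0.39752 i$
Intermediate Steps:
$d = 10$
$N{\left(x \right)} = 7 - 10 \sqrt{x}$
$\frac{H{\left(-3 \right)}}{-42 + N{\left(-3 \right)}} K{\left(-3,5 \right)} = \frac{1}{-42 + \left(7 - 10 \sqrt{-3}\right)} 7 \cdot 5 = \frac{1}{-42 + \left(7 - 10 i \sqrt{3}\right)} 7 \cdot 5 = \frac{1}{-35 - 10 i \sqrt{3}} \cdot 7 \cdot 5 = \frac{7}{-35 - 10 i \sqrt{3}} \cdot 5 = \frac{35}{-35 - 10 i \sqrt{3}}$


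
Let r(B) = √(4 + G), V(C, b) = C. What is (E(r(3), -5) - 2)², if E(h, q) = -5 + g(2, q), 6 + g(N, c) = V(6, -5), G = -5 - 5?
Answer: 49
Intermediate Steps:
G = -10
g(N, c) = 0 (g(N, c) = -6 + 6 = 0)
r(B) = I*√6 (r(B) = √(4 - 10) = √(-6) = I*√6)
E(h, q) = -5 (E(h, q) = -5 + 0 = -5)
(E(r(3), -5) - 2)² = (-5 - 2)² = (-7)² = 49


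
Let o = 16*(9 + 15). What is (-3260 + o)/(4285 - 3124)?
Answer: -2876/1161 ≈ -2.4772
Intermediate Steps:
o = 384 (o = 16*24 = 384)
(-3260 + o)/(4285 - 3124) = (-3260 + 384)/(4285 - 3124) = -2876/1161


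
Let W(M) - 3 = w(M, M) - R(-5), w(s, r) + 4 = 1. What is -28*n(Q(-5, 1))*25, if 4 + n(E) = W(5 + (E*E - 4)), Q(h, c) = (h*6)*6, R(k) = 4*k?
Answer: -11200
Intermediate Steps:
w(s, r) = -3 (w(s, r) = -4 + 1 = -3)
W(M) = 20 (W(M) = 3 + (-3 - 4*(-5)) = 3 + (-3 - 1*(-20)) = 3 + (-3 + 20) = 3 + 17 = 20)
Q(h, c) = 36*h (Q(h, c) = (6*h)*6 = 36*h)
n(E) = 16 (n(E) = -4 + 20 = 16)
-28*n(Q(-5, 1))*25 = -28*16*25 = -448*25 = -11200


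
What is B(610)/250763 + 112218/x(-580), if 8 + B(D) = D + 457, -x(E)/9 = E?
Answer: 161756611/7522890 ≈ 21.502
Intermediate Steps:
x(E) = -9*E
B(D) = 449 + D (B(D) = -8 + (D + 457) = -8 + (457 + D) = 449 + D)
B(610)/250763 + 112218/x(-580) = (449 + 610)/250763 + 112218/((-9*(-580))) = 1059*(1/250763) + 112218/5220 = 1059/250763 + 112218*(1/5220) = 1059/250763 + 18703/870 = 161756611/7522890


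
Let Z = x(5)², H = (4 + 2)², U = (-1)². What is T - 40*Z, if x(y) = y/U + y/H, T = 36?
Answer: -165293/162 ≈ -1020.3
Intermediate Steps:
U = 1
H = 36 (H = 6² = 36)
x(y) = 37*y/36 (x(y) = y/1 + y/36 = y*1 + y*(1/36) = y + y/36 = 37*y/36)
Z = 34225/1296 (Z = ((37/36)*5)² = (185/36)² = 34225/1296 ≈ 26.408)
T - 40*Z = 36 - 40*34225/1296 = 36 - 171125/162 = -165293/162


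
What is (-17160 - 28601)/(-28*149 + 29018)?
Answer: -45761/24846 ≈ -1.8418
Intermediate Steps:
(-17160 - 28601)/(-28*149 + 29018) = -45761/(-4172 + 29018) = -45761/24846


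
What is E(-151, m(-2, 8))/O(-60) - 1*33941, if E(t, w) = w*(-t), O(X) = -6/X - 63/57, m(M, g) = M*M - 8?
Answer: -6367971/191 ≈ -33340.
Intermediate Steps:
m(M, g) = -8 + M**2 (m(M, g) = M**2 - 8 = -8 + M**2)
O(X) = -21/19 - 6/X (O(X) = -6/X - 63*1/57 = -6/X - 21/19 = -21/19 - 6/X)
E(t, w) = -t*w
E(-151, m(-2, 8))/O(-60) - 1*33941 = (-1*(-151)*(-8 + (-2)**2))/(-21/19 - 6/(-60)) - 1*33941 = (-1*(-151)*(-8 + 4))/(-21/19 - 6*(-1/60)) - 33941 = (-1*(-151)*(-4))/(-21/19 + 1/10) - 33941 = -604/(-191/190) - 33941 = -604*(-190/191) - 33941 = 114760/191 - 33941 = -6367971/191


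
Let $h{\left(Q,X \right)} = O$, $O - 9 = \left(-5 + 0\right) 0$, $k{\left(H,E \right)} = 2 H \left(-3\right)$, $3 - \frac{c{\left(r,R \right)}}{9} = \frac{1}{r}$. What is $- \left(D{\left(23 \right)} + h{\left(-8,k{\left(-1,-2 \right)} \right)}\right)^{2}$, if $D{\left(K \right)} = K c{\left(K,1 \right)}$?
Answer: $-385641$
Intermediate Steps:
$c{\left(r,R \right)} = 27 - \frac{9}{r}$
$k{\left(H,E \right)} = - 6 H$
$D{\left(K \right)} = K \left(27 - \frac{9}{K}\right)$
$O = 9$ ($O = 9 + \left(-5 + 0\right) 0 = 9 - 0 = 9 + 0 = 9$)
$h{\left(Q,X \right)} = 9$
$- \left(D{\left(23 \right)} + h{\left(-8,k{\left(-1,-2 \right)} \right)}\right)^{2} = - \left(\left(-9 + 27 \cdot 23\right) + 9\right)^{2} = - \left(\left(-9 + 621\right) + 9\right)^{2} = - \left(612 + 9\right)^{2} = - 621^{2} = \left(-1\right) 385641 = -385641$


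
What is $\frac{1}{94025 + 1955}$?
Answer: $\frac{1}{95980} \approx 1.0419 \cdot 10^{-5}$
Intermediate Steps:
$\frac{1}{94025 + 1955} = \frac{1}{95980}$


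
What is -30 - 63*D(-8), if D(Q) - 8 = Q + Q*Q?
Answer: -4062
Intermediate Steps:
D(Q) = 8 + Q + Q² (D(Q) = 8 + (Q + Q*Q) = 8 + (Q + Q²) = 8 + Q + Q²)
-30 - 63*D(-8) = -30 - 63*(8 - 8 + (-8)²) = -30 - 63*(8 - 8 + 64) = -30 - 63*64 = -30 - 4032 = -4062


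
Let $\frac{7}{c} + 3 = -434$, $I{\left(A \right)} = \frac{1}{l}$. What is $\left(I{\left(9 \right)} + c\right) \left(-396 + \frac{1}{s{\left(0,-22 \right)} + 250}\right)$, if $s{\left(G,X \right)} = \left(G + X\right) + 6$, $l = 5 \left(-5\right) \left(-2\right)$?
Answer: $- \frac{141433}{89700} \approx -1.5767$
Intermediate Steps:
$l = 50$ ($l = \left(-25\right) \left(-2\right) = 50$)
$s{\left(G,X \right)} = 6 + G + X$
$I{\left(A \right)} = \frac{1}{50}$
$c = - \frac{7}{437}$ ($c = \frac{7}{-3 - 434} = \frac{7}{-437} = 7 \left(- \frac{1}{437}\right) = - \frac{7}{437} \approx -0.016018$)
$\left(I{\left(9 \right)} + c\right) \left(-396 + \frac{1}{s{\left(0,-22 \right)} + 250}\right) = \left(\frac{1}{50} - \frac{7}{437}\right) \left(-396 + \frac{1}{\left(6 + 0 - 22\right) + 250}\right) = \frac{87 \left(-396 + \frac{1}{-16 + 250}\right)}{21850} = \frac{87 \left(-396 + \frac{1}{234}\right)}{21850} = \frac{87}{21850} \left(- \frac{92663}{234}\right) = - \frac{141433}{89700}$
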